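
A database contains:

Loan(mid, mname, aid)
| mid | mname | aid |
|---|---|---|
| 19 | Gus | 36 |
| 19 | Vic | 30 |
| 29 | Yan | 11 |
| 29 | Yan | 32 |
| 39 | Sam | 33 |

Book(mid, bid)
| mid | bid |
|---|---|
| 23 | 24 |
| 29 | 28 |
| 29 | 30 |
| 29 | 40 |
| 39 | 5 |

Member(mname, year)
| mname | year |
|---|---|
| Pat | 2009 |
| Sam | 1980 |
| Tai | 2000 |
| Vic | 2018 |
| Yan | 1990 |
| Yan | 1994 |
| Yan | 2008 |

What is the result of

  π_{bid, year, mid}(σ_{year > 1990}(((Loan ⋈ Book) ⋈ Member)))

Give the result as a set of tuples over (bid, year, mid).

{(28, 1994, 29), (28, 2008, 29), (30, 1994, 29), (30, 2008, 29), (40, 1994, 29), (40, 2008, 29)}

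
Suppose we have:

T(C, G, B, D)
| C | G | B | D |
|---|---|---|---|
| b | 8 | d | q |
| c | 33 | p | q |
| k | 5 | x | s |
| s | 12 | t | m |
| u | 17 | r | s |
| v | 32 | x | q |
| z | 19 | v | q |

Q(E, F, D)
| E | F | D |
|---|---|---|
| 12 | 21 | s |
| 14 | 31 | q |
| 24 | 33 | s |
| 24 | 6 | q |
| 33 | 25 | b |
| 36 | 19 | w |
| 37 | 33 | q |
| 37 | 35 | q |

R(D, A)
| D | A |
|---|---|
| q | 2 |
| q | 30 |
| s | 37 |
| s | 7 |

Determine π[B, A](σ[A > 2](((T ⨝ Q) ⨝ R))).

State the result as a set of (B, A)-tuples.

{(d, 30), (p, 30), (r, 37), (r, 7), (v, 30), (x, 30), (x, 37), (x, 7)}

Natural join on D: {(b, 8, d, q, 14, 31), (b, 8, d, q, 24, 6), (b, 8, d, q, 37, 33), (b, 8, d, q, 37, 35), (c, 33, p, q, 14, 31), (c, 33, p, q, 24, 6), (c, 33, p, q, 37, 33), (c, 33, p, q, 37, 35), (k, 5, x, s, 12, 21), (k, 5, x, s, 24, 33), (u, 17, r, s, 12, 21), (u, 17, r, s, 24, 33), (v, 32, x, q, 14, 31), (v, 32, x, q, 24, 6), (v, 32, x, q, 37, 33), (v, 32, x, q, 37, 35), (z, 19, v, q, 14, 31), (z, 19, v, q, 24, 6), (z, 19, v, q, 37, 33), (z, 19, v, q, 37, 35)}
Natural join on D: {(b, 8, d, q, 14, 31, 2), (b, 8, d, q, 14, 31, 30), (b, 8, d, q, 24, 6, 2), (b, 8, d, q, 24, 6, 30), (b, 8, d, q, 37, 33, 2), (b, 8, d, q, 37, 33, 30), (b, 8, d, q, 37, 35, 2), (b, 8, d, q, 37, 35, 30), (c, 33, p, q, 14, 31, 2), (c, 33, p, q, 14, 31, 30), (c, 33, p, q, 24, 6, 2), (c, 33, p, q, 24, 6, 30), (c, 33, p, q, 37, 33, 2), (c, 33, p, q, 37, 33, 30), (c, 33, p, q, 37, 35, 2), (c, 33, p, q, 37, 35, 30), (k, 5, x, s, 12, 21, 37), (k, 5, x, s, 12, 21, 7), (k, 5, x, s, 24, 33, 37), (k, 5, x, s, 24, 33, 7), (u, 17, r, s, 12, 21, 37), (u, 17, r, s, 12, 21, 7), (u, 17, r, s, 24, 33, 37), (u, 17, r, s, 24, 33, 7), (v, 32, x, q, 14, 31, 2), (v, 32, x, q, 14, 31, 30), (v, 32, x, q, 24, 6, 2), (v, 32, x, q, 24, 6, 30), (v, 32, x, q, 37, 33, 2), (v, 32, x, q, 37, 33, 30), (v, 32, x, q, 37, 35, 2), (v, 32, x, q, 37, 35, 30), (z, 19, v, q, 14, 31, 2), (z, 19, v, q, 14, 31, 30), (z, 19, v, q, 24, 6, 2), (z, 19, v, q, 24, 6, 30), (z, 19, v, q, 37, 33, 2), (z, 19, v, q, 37, 33, 30), (z, 19, v, q, 37, 35, 2), (z, 19, v, q, 37, 35, 30)}
Filtering on A > 2 leaves {(b, 8, d, q, 14, 31, 30), (b, 8, d, q, 24, 6, 30), (b, 8, d, q, 37, 33, 30), (b, 8, d, q, 37, 35, 30), (c, 33, p, q, 14, 31, 30), (c, 33, p, q, 24, 6, 30), (c, 33, p, q, 37, 33, 30), (c, 33, p, q, 37, 35, 30), (k, 5, x, s, 12, 21, 37), (k, 5, x, s, 12, 21, 7), (k, 5, x, s, 24, 33, 37), (k, 5, x, s, 24, 33, 7), (u, 17, r, s, 12, 21, 37), (u, 17, r, s, 12, 21, 7), (u, 17, r, s, 24, 33, 37), (u, 17, r, s, 24, 33, 7), (v, 32, x, q, 14, 31, 30), (v, 32, x, q, 24, 6, 30), (v, 32, x, q, 37, 33, 30), (v, 32, x, q, 37, 35, 30), (z, 19, v, q, 14, 31, 30), (z, 19, v, q, 24, 6, 30), (z, 19, v, q, 37, 33, 30), (z, 19, v, q, 37, 35, 30)}.
π[B, A]: project onto (B, A) (16 duplicate(s) eliminated) → {(d, 30), (p, 30), (r, 37), (r, 7), (v, 30), (x, 30), (x, 37), (x, 7)}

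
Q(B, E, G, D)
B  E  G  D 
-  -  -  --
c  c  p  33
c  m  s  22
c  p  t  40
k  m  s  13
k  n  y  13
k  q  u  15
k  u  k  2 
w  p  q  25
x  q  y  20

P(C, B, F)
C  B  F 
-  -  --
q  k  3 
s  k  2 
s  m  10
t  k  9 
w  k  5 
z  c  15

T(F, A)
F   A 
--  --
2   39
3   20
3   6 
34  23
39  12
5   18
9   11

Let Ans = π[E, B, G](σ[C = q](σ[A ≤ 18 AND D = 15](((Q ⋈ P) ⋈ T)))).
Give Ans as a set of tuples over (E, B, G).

{(q, k, u)}

Joining Q and P on B yields {(c, c, p, 33, z, 15), (c, m, s, 22, z, 15), (c, p, t, 40, z, 15), (k, m, s, 13, q, 3), (k, m, s, 13, s, 2), (k, m, s, 13, t, 9), (k, m, s, 13, w, 5), (k, n, y, 13, q, 3), (k, n, y, 13, s, 2), (k, n, y, 13, t, 9), (k, n, y, 13, w, 5), (k, q, u, 15, q, 3), (k, q, u, 15, s, 2), (k, q, u, 15, t, 9), (k, q, u, 15, w, 5), (k, u, k, 2, q, 3), (k, u, k, 2, s, 2), (k, u, k, 2, t, 9), (k, u, k, 2, w, 5)}.
Joining (Q ⋈ P) and T on F yields {(k, m, s, 13, q, 3, 20), (k, m, s, 13, q, 3, 6), (k, m, s, 13, s, 2, 39), (k, m, s, 13, t, 9, 11), (k, m, s, 13, w, 5, 18), (k, n, y, 13, q, 3, 20), (k, n, y, 13, q, 3, 6), (k, n, y, 13, s, 2, 39), (k, n, y, 13, t, 9, 11), (k, n, y, 13, w, 5, 18), (k, q, u, 15, q, 3, 20), (k, q, u, 15, q, 3, 6), (k, q, u, 15, s, 2, 39), (k, q, u, 15, t, 9, 11), (k, q, u, 15, w, 5, 18), (k, u, k, 2, q, 3, 20), (k, u, k, 2, q, 3, 6), (k, u, k, 2, s, 2, 39), (k, u, k, 2, t, 9, 11), (k, u, k, 2, w, 5, 18)}.
Filtering on A ≤ 18 AND D = 15 leaves {(k, q, u, 15, q, 3, 6), (k, q, u, 15, t, 9, 11), (k, q, u, 15, w, 5, 18)}.
Filtering on C = q leaves {(k, q, u, 15, q, 3, 6)}.
Projecting to E, B, G: {(q, k, u)}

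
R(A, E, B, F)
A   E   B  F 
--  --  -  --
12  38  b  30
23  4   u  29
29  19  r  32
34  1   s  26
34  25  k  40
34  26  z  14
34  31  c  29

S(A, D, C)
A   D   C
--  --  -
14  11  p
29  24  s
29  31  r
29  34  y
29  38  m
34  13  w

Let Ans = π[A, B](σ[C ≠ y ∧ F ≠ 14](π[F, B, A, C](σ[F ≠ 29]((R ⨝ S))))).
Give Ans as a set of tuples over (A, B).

R ⋈ S (natural join on A): {(29, 19, r, 32, 24, s), (29, 19, r, 32, 31, r), (29, 19, r, 32, 34, y), (29, 19, r, 32, 38, m), (34, 1, s, 26, 13, w), (34, 25, k, 40, 13, w), (34, 26, z, 14, 13, w), (34, 31, c, 29, 13, w)}
σ[F ≠ 29]: keep tuples satisfying F ≠ 29 → {(29, 19, r, 32, 24, s), (29, 19, r, 32, 31, r), (29, 19, r, 32, 34, y), (29, 19, r, 32, 38, m), (34, 1, s, 26, 13, w), (34, 25, k, 40, 13, w), (34, 26, z, 14, 13, w)}
Projecting to F, B, A, C: {(14, z, 34, w), (26, s, 34, w), (32, r, 29, m), (32, r, 29, r), (32, r, 29, s), (32, r, 29, y), (40, k, 34, w)}
σ[C ≠ y ∧ F ≠ 14]: keep tuples satisfying C ≠ y ∧ F ≠ 14 → {(26, s, 34, w), (32, r, 29, m), (32, r, 29, r), (32, r, 29, s), (40, k, 34, w)}
Projecting to A, B (2 duplicate(s) eliminated): {(29, r), (34, k), (34, s)}

{(29, r), (34, k), (34, s)}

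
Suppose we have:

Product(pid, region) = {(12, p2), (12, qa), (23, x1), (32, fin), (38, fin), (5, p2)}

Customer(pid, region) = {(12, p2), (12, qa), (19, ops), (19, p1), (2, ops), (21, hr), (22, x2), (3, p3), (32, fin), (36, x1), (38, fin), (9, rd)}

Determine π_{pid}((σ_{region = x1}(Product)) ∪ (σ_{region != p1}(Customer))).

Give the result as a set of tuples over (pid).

Selection region = x1: {(23, x1)}
Selection region != p1: {(12, p2), (12, qa), (19, ops), (2, ops), (21, hr), (22, x2), (3, p3), (32, fin), (36, x1), (38, fin), (9, rd)}
Taking the union: {(12, p2), (12, qa), (19, ops), (2, ops), (21, hr), (22, x2), (23, x1), (3, p3), (32, fin), (36, x1), (38, fin), (9, rd)}
π[pid]: project onto (pid) (1 duplicate(s) eliminated) → {12, 19, 2, 21, 22, 23, 3, 32, 36, 38, 9}

{12, 19, 2, 21, 22, 23, 3, 32, 36, 38, 9}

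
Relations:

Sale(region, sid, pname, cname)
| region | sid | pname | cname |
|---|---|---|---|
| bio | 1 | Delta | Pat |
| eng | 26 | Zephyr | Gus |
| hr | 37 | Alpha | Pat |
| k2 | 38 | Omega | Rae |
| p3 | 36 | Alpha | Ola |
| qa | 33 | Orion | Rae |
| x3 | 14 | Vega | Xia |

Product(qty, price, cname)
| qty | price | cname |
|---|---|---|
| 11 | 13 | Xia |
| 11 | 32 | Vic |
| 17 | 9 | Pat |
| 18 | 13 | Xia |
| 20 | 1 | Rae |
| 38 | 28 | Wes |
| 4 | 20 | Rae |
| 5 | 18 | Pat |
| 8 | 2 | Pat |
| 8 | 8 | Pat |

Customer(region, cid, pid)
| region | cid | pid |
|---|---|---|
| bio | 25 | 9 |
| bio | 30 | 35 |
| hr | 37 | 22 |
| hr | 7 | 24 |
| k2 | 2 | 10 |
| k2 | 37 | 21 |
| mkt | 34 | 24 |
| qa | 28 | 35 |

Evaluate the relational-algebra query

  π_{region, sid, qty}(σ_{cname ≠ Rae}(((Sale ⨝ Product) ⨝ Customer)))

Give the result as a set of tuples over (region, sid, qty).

{(bio, 1, 17), (bio, 1, 5), (bio, 1, 8), (hr, 37, 17), (hr, 37, 5), (hr, 37, 8)}

Natural join on cname: {(bio, 1, Delta, Pat, 17, 9), (bio, 1, Delta, Pat, 5, 18), (bio, 1, Delta, Pat, 8, 2), (bio, 1, Delta, Pat, 8, 8), (hr, 37, Alpha, Pat, 17, 9), (hr, 37, Alpha, Pat, 5, 18), (hr, 37, Alpha, Pat, 8, 2), (hr, 37, Alpha, Pat, 8, 8), (k2, 38, Omega, Rae, 20, 1), (k2, 38, Omega, Rae, 4, 20), (qa, 33, Orion, Rae, 20, 1), (qa, 33, Orion, Rae, 4, 20), (x3, 14, Vega, Xia, 11, 13), (x3, 14, Vega, Xia, 18, 13)}
Natural join on region: {(bio, 1, Delta, Pat, 17, 9, 25, 9), (bio, 1, Delta, Pat, 17, 9, 30, 35), (bio, 1, Delta, Pat, 5, 18, 25, 9), (bio, 1, Delta, Pat, 5, 18, 30, 35), (bio, 1, Delta, Pat, 8, 2, 25, 9), (bio, 1, Delta, Pat, 8, 2, 30, 35), (bio, 1, Delta, Pat, 8, 8, 25, 9), (bio, 1, Delta, Pat, 8, 8, 30, 35), (hr, 37, Alpha, Pat, 17, 9, 37, 22), (hr, 37, Alpha, Pat, 17, 9, 7, 24), (hr, 37, Alpha, Pat, 5, 18, 37, 22), (hr, 37, Alpha, Pat, 5, 18, 7, 24), (hr, 37, Alpha, Pat, 8, 2, 37, 22), (hr, 37, Alpha, Pat, 8, 2, 7, 24), (hr, 37, Alpha, Pat, 8, 8, 37, 22), (hr, 37, Alpha, Pat, 8, 8, 7, 24), (k2, 38, Omega, Rae, 20, 1, 2, 10), (k2, 38, Omega, Rae, 20, 1, 37, 21), (k2, 38, Omega, Rae, 4, 20, 2, 10), (k2, 38, Omega, Rae, 4, 20, 37, 21), (qa, 33, Orion, Rae, 20, 1, 28, 35), (qa, 33, Orion, Rae, 4, 20, 28, 35)}
Apply σ_{cname ≠ Rae}; surviving tuples: {(bio, 1, Delta, Pat, 17, 9, 25, 9), (bio, 1, Delta, Pat, 17, 9, 30, 35), (bio, 1, Delta, Pat, 5, 18, 25, 9), (bio, 1, Delta, Pat, 5, 18, 30, 35), (bio, 1, Delta, Pat, 8, 2, 25, 9), (bio, 1, Delta, Pat, 8, 2, 30, 35), (bio, 1, Delta, Pat, 8, 8, 25, 9), (bio, 1, Delta, Pat, 8, 8, 30, 35), (hr, 37, Alpha, Pat, 17, 9, 37, 22), (hr, 37, Alpha, Pat, 17, 9, 7, 24), (hr, 37, Alpha, Pat, 5, 18, 37, 22), (hr, 37, Alpha, Pat, 5, 18, 7, 24), (hr, 37, Alpha, Pat, 8, 2, 37, 22), (hr, 37, Alpha, Pat, 8, 2, 7, 24), (hr, 37, Alpha, Pat, 8, 8, 37, 22), (hr, 37, Alpha, Pat, 8, 8, 7, 24)}
π[region, sid, qty]: project onto (region, sid, qty) (10 duplicate(s) eliminated) → {(bio, 1, 17), (bio, 1, 5), (bio, 1, 8), (hr, 37, 17), (hr, 37, 5), (hr, 37, 8)}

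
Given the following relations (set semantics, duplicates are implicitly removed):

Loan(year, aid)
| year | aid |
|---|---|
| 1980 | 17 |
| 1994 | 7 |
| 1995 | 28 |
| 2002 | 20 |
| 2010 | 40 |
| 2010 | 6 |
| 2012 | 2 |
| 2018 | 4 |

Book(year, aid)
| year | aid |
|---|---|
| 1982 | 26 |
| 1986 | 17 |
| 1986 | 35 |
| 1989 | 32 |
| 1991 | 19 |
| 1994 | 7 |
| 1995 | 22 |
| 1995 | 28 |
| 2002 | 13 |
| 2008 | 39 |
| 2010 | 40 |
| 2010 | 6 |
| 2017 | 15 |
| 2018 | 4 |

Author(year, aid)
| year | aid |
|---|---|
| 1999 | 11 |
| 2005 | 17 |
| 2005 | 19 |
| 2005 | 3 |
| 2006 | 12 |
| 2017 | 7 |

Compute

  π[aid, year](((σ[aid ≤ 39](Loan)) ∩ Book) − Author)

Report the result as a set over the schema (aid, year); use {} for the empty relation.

{(28, 1995), (4, 2018), (6, 2010), (7, 1994)}

Selection aid ≤ 39: {(1980, 17), (1994, 7), (1995, 28), (2002, 20), (2010, 6), (2012, 2), (2018, 4)}
Taking the intersection: {(1994, 7), (1995, 28), (2010, 6), (2018, 4)}
Taking the difference: {(1994, 7), (1995, 28), (2010, 6), (2018, 4)}
Projecting to aid, year: {(28, 1995), (4, 2018), (6, 2010), (7, 1994)}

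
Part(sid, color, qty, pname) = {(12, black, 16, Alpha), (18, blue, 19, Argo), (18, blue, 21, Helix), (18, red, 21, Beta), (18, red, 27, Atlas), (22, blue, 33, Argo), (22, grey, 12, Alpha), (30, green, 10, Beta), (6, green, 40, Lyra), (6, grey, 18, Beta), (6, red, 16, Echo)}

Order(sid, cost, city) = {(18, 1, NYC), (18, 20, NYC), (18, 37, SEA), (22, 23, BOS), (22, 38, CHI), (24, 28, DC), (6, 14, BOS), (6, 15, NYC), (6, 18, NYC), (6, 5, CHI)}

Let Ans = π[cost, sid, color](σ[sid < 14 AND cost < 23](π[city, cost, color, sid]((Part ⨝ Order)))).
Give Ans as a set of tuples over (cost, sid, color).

{(14, 6, green), (14, 6, grey), (14, 6, red), (15, 6, green), (15, 6, grey), (15, 6, red), (18, 6, green), (18, 6, grey), (18, 6, red), (5, 6, green), (5, 6, grey), (5, 6, red)}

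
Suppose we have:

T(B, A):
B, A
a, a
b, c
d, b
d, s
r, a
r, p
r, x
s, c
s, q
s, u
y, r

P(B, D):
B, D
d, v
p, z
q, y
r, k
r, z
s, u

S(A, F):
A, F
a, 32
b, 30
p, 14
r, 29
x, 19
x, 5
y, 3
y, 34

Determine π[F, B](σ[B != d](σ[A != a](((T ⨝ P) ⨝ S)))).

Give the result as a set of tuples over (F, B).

Natural join on B: {(d, b, v), (d, s, v), (r, a, k), (r, a, z), (r, p, k), (r, p, z), (r, x, k), (r, x, z), (s, c, u), (s, q, u), (s, u, u)}
Natural join on A: {(d, b, v, 30), (r, a, k, 32), (r, a, z, 32), (r, p, k, 14), (r, p, z, 14), (r, x, k, 19), (r, x, k, 5), (r, x, z, 19), (r, x, z, 5)}
σ[A != a]: keep tuples satisfying A != a → {(d, b, v, 30), (r, p, k, 14), (r, p, z, 14), (r, x, k, 19), (r, x, k, 5), (r, x, z, 19), (r, x, z, 5)}
σ[B != d]: keep tuples satisfying B != d → {(r, p, k, 14), (r, p, z, 14), (r, x, k, 19), (r, x, k, 5), (r, x, z, 19), (r, x, z, 5)}
π_{F, B} gives {(14, r), (19, r), (5, r)} (3 duplicate(s) eliminated).

{(14, r), (19, r), (5, r)}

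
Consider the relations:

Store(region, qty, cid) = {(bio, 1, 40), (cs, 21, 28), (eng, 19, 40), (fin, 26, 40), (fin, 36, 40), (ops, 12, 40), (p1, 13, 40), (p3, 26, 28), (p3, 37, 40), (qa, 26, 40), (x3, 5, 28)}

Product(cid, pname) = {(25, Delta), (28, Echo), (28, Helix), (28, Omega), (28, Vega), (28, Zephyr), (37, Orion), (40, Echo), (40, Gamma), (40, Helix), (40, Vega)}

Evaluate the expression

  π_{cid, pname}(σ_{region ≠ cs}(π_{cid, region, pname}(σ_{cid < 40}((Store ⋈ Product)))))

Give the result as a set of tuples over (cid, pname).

{(28, Echo), (28, Helix), (28, Omega), (28, Vega), (28, Zephyr)}

Store ⋈ Product (natural join on cid): {(bio, 1, 40, Echo), (bio, 1, 40, Gamma), (bio, 1, 40, Helix), (bio, 1, 40, Vega), (cs, 21, 28, Echo), (cs, 21, 28, Helix), (cs, 21, 28, Omega), (cs, 21, 28, Vega), (cs, 21, 28, Zephyr), (eng, 19, 40, Echo), (eng, 19, 40, Gamma), (eng, 19, 40, Helix), (eng, 19, 40, Vega), (fin, 26, 40, Echo), (fin, 26, 40, Gamma), (fin, 26, 40, Helix), (fin, 26, 40, Vega), (fin, 36, 40, Echo), (fin, 36, 40, Gamma), (fin, 36, 40, Helix), (fin, 36, 40, Vega), (ops, 12, 40, Echo), (ops, 12, 40, Gamma), (ops, 12, 40, Helix), (ops, 12, 40, Vega), (p1, 13, 40, Echo), (p1, 13, 40, Gamma), (p1, 13, 40, Helix), (p1, 13, 40, Vega), (p3, 26, 28, Echo), (p3, 26, 28, Helix), (p3, 26, 28, Omega), (p3, 26, 28, Vega), (p3, 26, 28, Zephyr), (p3, 37, 40, Echo), (p3, 37, 40, Gamma), (p3, 37, 40, Helix), (p3, 37, 40, Vega), (qa, 26, 40, Echo), (qa, 26, 40, Gamma), (qa, 26, 40, Helix), (qa, 26, 40, Vega), (x3, 5, 28, Echo), (x3, 5, 28, Helix), (x3, 5, 28, Omega), (x3, 5, 28, Vega), (x3, 5, 28, Zephyr)}
Apply σ_{cid < 40}; surviving tuples: {(cs, 21, 28, Echo), (cs, 21, 28, Helix), (cs, 21, 28, Omega), (cs, 21, 28, Vega), (cs, 21, 28, Zephyr), (p3, 26, 28, Echo), (p3, 26, 28, Helix), (p3, 26, 28, Omega), (p3, 26, 28, Vega), (p3, 26, 28, Zephyr), (x3, 5, 28, Echo), (x3, 5, 28, Helix), (x3, 5, 28, Omega), (x3, 5, 28, Vega), (x3, 5, 28, Zephyr)}
π_{cid, region, pname} gives {(28, cs, Echo), (28, cs, Helix), (28, cs, Omega), (28, cs, Vega), (28, cs, Zephyr), (28, p3, Echo), (28, p3, Helix), (28, p3, Omega), (28, p3, Vega), (28, p3, Zephyr), (28, x3, Echo), (28, x3, Helix), (28, x3, Omega), (28, x3, Vega), (28, x3, Zephyr)}.
Apply σ_{region ≠ cs}; surviving tuples: {(28, p3, Echo), (28, p3, Helix), (28, p3, Omega), (28, p3, Vega), (28, p3, Zephyr), (28, x3, Echo), (28, x3, Helix), (28, x3, Omega), (28, x3, Vega), (28, x3, Zephyr)}
π_{cid, pname} gives {(28, Echo), (28, Helix), (28, Omega), (28, Vega), (28, Zephyr)} (5 duplicate(s) eliminated).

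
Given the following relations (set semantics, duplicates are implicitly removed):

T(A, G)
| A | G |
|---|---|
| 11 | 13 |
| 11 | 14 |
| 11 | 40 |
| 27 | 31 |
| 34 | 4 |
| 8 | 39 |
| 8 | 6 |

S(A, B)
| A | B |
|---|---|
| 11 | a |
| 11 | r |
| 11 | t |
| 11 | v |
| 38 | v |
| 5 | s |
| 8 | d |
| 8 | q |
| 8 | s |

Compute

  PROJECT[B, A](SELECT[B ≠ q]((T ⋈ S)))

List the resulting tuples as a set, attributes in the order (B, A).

{(a, 11), (d, 8), (r, 11), (s, 8), (t, 11), (v, 11)}

Natural join on A: {(11, 13, a), (11, 13, r), (11, 13, t), (11, 13, v), (11, 14, a), (11, 14, r), (11, 14, t), (11, 14, v), (11, 40, a), (11, 40, r), (11, 40, t), (11, 40, v), (8, 39, d), (8, 39, q), (8, 39, s), (8, 6, d), (8, 6, q), (8, 6, s)}
σ[B ≠ q]: keep tuples satisfying B ≠ q → {(11, 13, a), (11, 13, r), (11, 13, t), (11, 13, v), (11, 14, a), (11, 14, r), (11, 14, t), (11, 14, v), (11, 40, a), (11, 40, r), (11, 40, t), (11, 40, v), (8, 39, d), (8, 39, s), (8, 6, d), (8, 6, s)}
π[B, A]: project onto (B, A) (10 duplicate(s) eliminated) → {(a, 11), (d, 8), (r, 11), (s, 8), (t, 11), (v, 11)}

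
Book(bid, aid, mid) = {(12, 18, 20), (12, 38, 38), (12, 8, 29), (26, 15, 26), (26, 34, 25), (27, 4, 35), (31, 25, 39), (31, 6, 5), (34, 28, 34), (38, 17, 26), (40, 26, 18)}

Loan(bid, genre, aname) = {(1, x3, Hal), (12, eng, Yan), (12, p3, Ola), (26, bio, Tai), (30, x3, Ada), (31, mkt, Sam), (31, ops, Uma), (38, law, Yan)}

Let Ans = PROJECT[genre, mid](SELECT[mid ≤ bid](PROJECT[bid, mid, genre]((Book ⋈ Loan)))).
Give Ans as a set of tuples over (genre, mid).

Joining Book and Loan on bid yields {(12, 18, 20, eng, Yan), (12, 18, 20, p3, Ola), (12, 38, 38, eng, Yan), (12, 38, 38, p3, Ola), (12, 8, 29, eng, Yan), (12, 8, 29, p3, Ola), (26, 15, 26, bio, Tai), (26, 34, 25, bio, Tai), (31, 25, 39, mkt, Sam), (31, 25, 39, ops, Uma), (31, 6, 5, mkt, Sam), (31, 6, 5, ops, Uma), (38, 17, 26, law, Yan)}.
π_{bid, mid, genre} gives {(12, 20, eng), (12, 20, p3), (12, 29, eng), (12, 29, p3), (12, 38, eng), (12, 38, p3), (26, 25, bio), (26, 26, bio), (31, 39, mkt), (31, 39, ops), (31, 5, mkt), (31, 5, ops), (38, 26, law)}.
Apply σ_{mid ≤ bid}; surviving tuples: {(26, 25, bio), (26, 26, bio), (31, 5, mkt), (31, 5, ops), (38, 26, law)}
π_{genre, mid} gives {(bio, 25), (bio, 26), (law, 26), (mkt, 5), (ops, 5)}.

{(bio, 25), (bio, 26), (law, 26), (mkt, 5), (ops, 5)}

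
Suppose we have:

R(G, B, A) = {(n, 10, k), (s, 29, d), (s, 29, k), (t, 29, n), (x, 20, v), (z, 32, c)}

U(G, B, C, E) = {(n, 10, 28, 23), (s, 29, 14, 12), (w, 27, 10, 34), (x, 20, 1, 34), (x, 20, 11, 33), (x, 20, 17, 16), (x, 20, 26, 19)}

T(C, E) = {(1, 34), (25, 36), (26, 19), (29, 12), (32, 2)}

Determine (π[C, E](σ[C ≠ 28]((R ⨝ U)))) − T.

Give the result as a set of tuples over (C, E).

R ⋈ U (natural join on G, B): {(n, 10, k, 28, 23), (s, 29, d, 14, 12), (s, 29, k, 14, 12), (x, 20, v, 1, 34), (x, 20, v, 11, 33), (x, 20, v, 17, 16), (x, 20, v, 26, 19)}
Filtering on C ≠ 28 leaves {(s, 29, d, 14, 12), (s, 29, k, 14, 12), (x, 20, v, 1, 34), (x, 20, v, 11, 33), (x, 20, v, 17, 16), (x, 20, v, 26, 19)}.
Projecting to C, E (1 duplicate(s) eliminated): {(1, 34), (11, 33), (14, 12), (17, 16), (26, 19)}
Set difference of the two operands is {(11, 33), (14, 12), (17, 16)}.

{(11, 33), (14, 12), (17, 16)}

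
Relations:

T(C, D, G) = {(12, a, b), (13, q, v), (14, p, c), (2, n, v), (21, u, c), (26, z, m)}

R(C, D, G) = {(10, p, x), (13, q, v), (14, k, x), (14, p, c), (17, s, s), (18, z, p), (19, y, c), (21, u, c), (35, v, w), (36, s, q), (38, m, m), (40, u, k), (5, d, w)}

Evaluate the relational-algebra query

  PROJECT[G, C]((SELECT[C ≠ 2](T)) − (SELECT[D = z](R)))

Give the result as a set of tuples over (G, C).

{(b, 12), (c, 14), (c, 21), (m, 26), (v, 13)}

Filtering on C ≠ 2 leaves {(12, a, b), (13, q, v), (14, p, c), (21, u, c), (26, z, m)}.
Filtering on D = z leaves {(18, z, p)}.
Difference: {(12, a, b), (13, q, v), (14, p, c), (21, u, c), (26, z, m)} with {(18, z, p)} → {(12, a, b), (13, q, v), (14, p, c), (21, u, c), (26, z, m)}
π_{G, C} gives {(b, 12), (c, 14), (c, 21), (m, 26), (v, 13)}.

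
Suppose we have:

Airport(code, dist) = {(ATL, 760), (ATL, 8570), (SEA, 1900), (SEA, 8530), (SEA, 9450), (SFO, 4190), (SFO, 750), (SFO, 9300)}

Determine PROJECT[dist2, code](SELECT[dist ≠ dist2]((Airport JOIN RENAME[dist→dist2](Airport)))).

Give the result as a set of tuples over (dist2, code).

{(1900, SEA), (4190, SFO), (750, SFO), (760, ATL), (8530, SEA), (8570, ATL), (9300, SFO), (9450, SEA)}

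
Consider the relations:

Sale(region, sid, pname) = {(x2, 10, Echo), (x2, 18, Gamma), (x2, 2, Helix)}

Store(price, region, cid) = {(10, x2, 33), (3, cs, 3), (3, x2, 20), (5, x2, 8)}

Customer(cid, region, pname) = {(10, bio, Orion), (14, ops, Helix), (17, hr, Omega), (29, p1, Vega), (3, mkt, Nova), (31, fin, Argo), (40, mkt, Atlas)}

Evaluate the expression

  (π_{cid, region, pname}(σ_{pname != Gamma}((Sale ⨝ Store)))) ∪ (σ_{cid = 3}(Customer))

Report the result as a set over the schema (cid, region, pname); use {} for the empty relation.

{(20, x2, Echo), (20, x2, Helix), (3, mkt, Nova), (33, x2, Echo), (33, x2, Helix), (8, x2, Echo), (8, x2, Helix)}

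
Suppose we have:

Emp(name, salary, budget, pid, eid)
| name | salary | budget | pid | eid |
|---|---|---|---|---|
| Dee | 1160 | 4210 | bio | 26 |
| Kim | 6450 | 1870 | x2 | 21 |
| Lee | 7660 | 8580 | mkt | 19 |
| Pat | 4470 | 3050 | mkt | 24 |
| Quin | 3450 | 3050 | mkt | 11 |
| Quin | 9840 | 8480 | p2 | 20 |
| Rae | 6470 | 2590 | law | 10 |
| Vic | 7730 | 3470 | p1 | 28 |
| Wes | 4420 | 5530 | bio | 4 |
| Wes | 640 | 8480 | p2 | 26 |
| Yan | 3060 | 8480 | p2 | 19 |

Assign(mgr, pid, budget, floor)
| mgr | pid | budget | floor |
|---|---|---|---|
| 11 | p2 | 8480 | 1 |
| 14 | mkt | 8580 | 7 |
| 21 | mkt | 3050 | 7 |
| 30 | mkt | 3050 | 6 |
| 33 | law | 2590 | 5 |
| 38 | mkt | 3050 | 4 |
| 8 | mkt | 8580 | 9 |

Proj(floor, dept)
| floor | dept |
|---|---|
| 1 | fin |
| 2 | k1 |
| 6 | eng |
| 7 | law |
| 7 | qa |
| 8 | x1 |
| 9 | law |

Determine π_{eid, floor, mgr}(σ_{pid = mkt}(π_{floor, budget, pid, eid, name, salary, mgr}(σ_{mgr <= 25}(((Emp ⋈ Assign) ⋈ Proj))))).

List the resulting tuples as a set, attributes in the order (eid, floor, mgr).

{(11, 7, 21), (19, 7, 14), (19, 9, 8), (24, 7, 21)}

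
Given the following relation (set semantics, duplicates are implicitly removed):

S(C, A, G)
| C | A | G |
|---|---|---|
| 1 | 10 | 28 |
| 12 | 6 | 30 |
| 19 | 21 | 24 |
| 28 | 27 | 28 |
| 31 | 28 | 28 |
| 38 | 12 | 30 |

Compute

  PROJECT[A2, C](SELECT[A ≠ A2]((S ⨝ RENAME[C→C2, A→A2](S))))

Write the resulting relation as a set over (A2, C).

{(10, 28), (10, 31), (12, 12), (27, 1), (27, 31), (28, 1), (28, 28), (6, 38)}

ρ[C→C2, A→A2]: schema becomes (C2, A2, G); tuples unchanged.
Natural join on G: {(1, 10, 28, 1, 10), (1, 10, 28, 28, 27), (1, 10, 28, 31, 28), (12, 6, 30, 12, 6), (12, 6, 30, 38, 12), (19, 21, 24, 19, 21), (28, 27, 28, 1, 10), (28, 27, 28, 28, 27), (28, 27, 28, 31, 28), (31, 28, 28, 1, 10), (31, 28, 28, 28, 27), (31, 28, 28, 31, 28), (38, 12, 30, 12, 6), (38, 12, 30, 38, 12)}
σ[A ≠ A2]: keep tuples satisfying A ≠ A2 → {(1, 10, 28, 28, 27), (1, 10, 28, 31, 28), (12, 6, 30, 38, 12), (28, 27, 28, 1, 10), (28, 27, 28, 31, 28), (31, 28, 28, 1, 10), (31, 28, 28, 28, 27), (38, 12, 30, 12, 6)}
Keep only column(s) A2, C: {(10, 28), (10, 31), (12, 12), (27, 1), (27, 31), (28, 1), (28, 28), (6, 38)}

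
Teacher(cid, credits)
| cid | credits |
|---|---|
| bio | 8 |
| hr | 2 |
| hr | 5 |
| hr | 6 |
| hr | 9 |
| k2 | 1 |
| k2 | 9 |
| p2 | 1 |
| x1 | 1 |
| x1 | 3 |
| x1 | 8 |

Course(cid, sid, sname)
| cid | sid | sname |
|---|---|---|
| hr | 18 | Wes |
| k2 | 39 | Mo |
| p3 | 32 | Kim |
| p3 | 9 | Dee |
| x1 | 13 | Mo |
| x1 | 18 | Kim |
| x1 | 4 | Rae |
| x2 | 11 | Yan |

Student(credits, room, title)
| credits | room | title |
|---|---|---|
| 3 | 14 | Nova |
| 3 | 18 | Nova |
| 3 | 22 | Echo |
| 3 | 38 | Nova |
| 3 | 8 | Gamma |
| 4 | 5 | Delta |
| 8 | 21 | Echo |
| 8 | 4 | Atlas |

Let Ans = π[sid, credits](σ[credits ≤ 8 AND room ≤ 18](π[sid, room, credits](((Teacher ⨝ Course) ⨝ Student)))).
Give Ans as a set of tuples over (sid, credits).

{(13, 3), (13, 8), (18, 3), (18, 8), (4, 3), (4, 8)}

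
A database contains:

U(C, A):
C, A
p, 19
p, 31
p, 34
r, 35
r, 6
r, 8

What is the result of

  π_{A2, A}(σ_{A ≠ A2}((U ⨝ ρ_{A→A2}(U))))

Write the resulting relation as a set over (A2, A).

{(19, 31), (19, 34), (31, 19), (31, 34), (34, 19), (34, 31), (35, 6), (35, 8), (6, 35), (6, 8), (8, 35), (8, 6)}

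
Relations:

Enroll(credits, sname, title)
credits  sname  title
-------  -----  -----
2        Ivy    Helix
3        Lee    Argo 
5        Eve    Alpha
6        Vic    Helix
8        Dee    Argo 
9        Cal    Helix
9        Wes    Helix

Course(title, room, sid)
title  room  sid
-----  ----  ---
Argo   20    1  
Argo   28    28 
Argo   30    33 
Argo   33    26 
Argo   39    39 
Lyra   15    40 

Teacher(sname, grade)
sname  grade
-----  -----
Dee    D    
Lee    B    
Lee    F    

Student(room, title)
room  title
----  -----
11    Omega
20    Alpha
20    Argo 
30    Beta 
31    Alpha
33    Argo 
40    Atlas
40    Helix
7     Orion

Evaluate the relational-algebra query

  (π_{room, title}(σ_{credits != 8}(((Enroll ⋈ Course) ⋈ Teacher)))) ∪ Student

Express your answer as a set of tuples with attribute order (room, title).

Enroll ⋈ Course (natural join on title): {(3, Lee, Argo, 20, 1), (3, Lee, Argo, 28, 28), (3, Lee, Argo, 30, 33), (3, Lee, Argo, 33, 26), (3, Lee, Argo, 39, 39), (8, Dee, Argo, 20, 1), (8, Dee, Argo, 28, 28), (8, Dee, Argo, 30, 33), (8, Dee, Argo, 33, 26), (8, Dee, Argo, 39, 39)}
(Enroll ⋈ Course) ⋈ Teacher (natural join on sname): {(3, Lee, Argo, 20, 1, B), (3, Lee, Argo, 20, 1, F), (3, Lee, Argo, 28, 28, B), (3, Lee, Argo, 28, 28, F), (3, Lee, Argo, 30, 33, B), (3, Lee, Argo, 30, 33, F), (3, Lee, Argo, 33, 26, B), (3, Lee, Argo, 33, 26, F), (3, Lee, Argo, 39, 39, B), (3, Lee, Argo, 39, 39, F), (8, Dee, Argo, 20, 1, D), (8, Dee, Argo, 28, 28, D), (8, Dee, Argo, 30, 33, D), (8, Dee, Argo, 33, 26, D), (8, Dee, Argo, 39, 39, D)}
Apply σ_{credits != 8}; surviving tuples: {(3, Lee, Argo, 20, 1, B), (3, Lee, Argo, 20, 1, F), (3, Lee, Argo, 28, 28, B), (3, Lee, Argo, 28, 28, F), (3, Lee, Argo, 30, 33, B), (3, Lee, Argo, 30, 33, F), (3, Lee, Argo, 33, 26, B), (3, Lee, Argo, 33, 26, F), (3, Lee, Argo, 39, 39, B), (3, Lee, Argo, 39, 39, F)}
π[room, title]: project onto (room, title) (5 duplicate(s) eliminated) → {(20, Argo), (28, Argo), (30, Argo), (33, Argo), (39, Argo)}
Set union of the two operands is {(11, Omega), (20, Alpha), (20, Argo), (28, Argo), (30, Argo), (30, Beta), (31, Alpha), (33, Argo), (39, Argo), (40, Atlas), (40, Helix), (7, Orion)}.

{(11, Omega), (20, Alpha), (20, Argo), (28, Argo), (30, Argo), (30, Beta), (31, Alpha), (33, Argo), (39, Argo), (40, Atlas), (40, Helix), (7, Orion)}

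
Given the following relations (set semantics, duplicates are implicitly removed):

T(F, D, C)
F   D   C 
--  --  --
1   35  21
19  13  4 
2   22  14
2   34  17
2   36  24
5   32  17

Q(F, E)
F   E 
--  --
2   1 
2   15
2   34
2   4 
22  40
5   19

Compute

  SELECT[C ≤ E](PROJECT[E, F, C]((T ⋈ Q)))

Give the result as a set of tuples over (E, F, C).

T ⋈ Q (natural join on F): {(2, 22, 14, 1), (2, 22, 14, 15), (2, 22, 14, 34), (2, 22, 14, 4), (2, 34, 17, 1), (2, 34, 17, 15), (2, 34, 17, 34), (2, 34, 17, 4), (2, 36, 24, 1), (2, 36, 24, 15), (2, 36, 24, 34), (2, 36, 24, 4), (5, 32, 17, 19)}
Keep only column(s) E, F, C: {(1, 2, 14), (1, 2, 17), (1, 2, 24), (15, 2, 14), (15, 2, 17), (15, 2, 24), (19, 5, 17), (34, 2, 14), (34, 2, 17), (34, 2, 24), (4, 2, 14), (4, 2, 17), (4, 2, 24)}
Filtering on C ≤ E leaves {(15, 2, 14), (19, 5, 17), (34, 2, 14), (34, 2, 17), (34, 2, 24)}.

{(15, 2, 14), (19, 5, 17), (34, 2, 14), (34, 2, 17), (34, 2, 24)}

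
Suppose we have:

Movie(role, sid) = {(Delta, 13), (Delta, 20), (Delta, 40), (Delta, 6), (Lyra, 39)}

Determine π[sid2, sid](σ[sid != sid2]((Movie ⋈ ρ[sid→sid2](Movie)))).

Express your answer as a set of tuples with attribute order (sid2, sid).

{(13, 20), (13, 40), (13, 6), (20, 13), (20, 40), (20, 6), (40, 13), (40, 20), (40, 6), (6, 13), (6, 20), (6, 40)}

ρ[sid→sid2]: schema becomes (role, sid2); tuples unchanged.
Movie ⋈ ρ[sid→sid2](Movie) (natural join on role): {(Delta, 13, 13), (Delta, 13, 20), (Delta, 13, 40), (Delta, 13, 6), (Delta, 20, 13), (Delta, 20, 20), (Delta, 20, 40), (Delta, 20, 6), (Delta, 40, 13), (Delta, 40, 20), (Delta, 40, 40), (Delta, 40, 6), (Delta, 6, 13), (Delta, 6, 20), (Delta, 6, 40), (Delta, 6, 6), (Lyra, 39, 39)}
σ[sid != sid2]: keep tuples satisfying sid != sid2 → {(Delta, 13, 20), (Delta, 13, 40), (Delta, 13, 6), (Delta, 20, 13), (Delta, 20, 40), (Delta, 20, 6), (Delta, 40, 13), (Delta, 40, 20), (Delta, 40, 6), (Delta, 6, 13), (Delta, 6, 20), (Delta, 6, 40)}
π[sid2, sid]: project onto (sid2, sid) → {(13, 20), (13, 40), (13, 6), (20, 13), (20, 40), (20, 6), (40, 13), (40, 20), (40, 6), (6, 13), (6, 20), (6, 40)}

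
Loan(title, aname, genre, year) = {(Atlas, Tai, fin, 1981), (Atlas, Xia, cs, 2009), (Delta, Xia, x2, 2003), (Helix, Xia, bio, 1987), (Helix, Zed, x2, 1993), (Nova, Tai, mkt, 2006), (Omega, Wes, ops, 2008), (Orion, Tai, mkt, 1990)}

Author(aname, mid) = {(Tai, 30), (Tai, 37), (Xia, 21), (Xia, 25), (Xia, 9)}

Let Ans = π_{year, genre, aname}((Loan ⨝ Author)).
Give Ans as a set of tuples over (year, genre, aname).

{(1981, fin, Tai), (1987, bio, Xia), (1990, mkt, Tai), (2003, x2, Xia), (2006, mkt, Tai), (2009, cs, Xia)}

Joining Loan and Author on aname yields {(Atlas, Tai, fin, 1981, 30), (Atlas, Tai, fin, 1981, 37), (Atlas, Xia, cs, 2009, 21), (Atlas, Xia, cs, 2009, 25), (Atlas, Xia, cs, 2009, 9), (Delta, Xia, x2, 2003, 21), (Delta, Xia, x2, 2003, 25), (Delta, Xia, x2, 2003, 9), (Helix, Xia, bio, 1987, 21), (Helix, Xia, bio, 1987, 25), (Helix, Xia, bio, 1987, 9), (Nova, Tai, mkt, 2006, 30), (Nova, Tai, mkt, 2006, 37), (Orion, Tai, mkt, 1990, 30), (Orion, Tai, mkt, 1990, 37)}.
π_{year, genre, aname} gives {(1981, fin, Tai), (1987, bio, Xia), (1990, mkt, Tai), (2003, x2, Xia), (2006, mkt, Tai), (2009, cs, Xia)} (9 duplicate(s) eliminated).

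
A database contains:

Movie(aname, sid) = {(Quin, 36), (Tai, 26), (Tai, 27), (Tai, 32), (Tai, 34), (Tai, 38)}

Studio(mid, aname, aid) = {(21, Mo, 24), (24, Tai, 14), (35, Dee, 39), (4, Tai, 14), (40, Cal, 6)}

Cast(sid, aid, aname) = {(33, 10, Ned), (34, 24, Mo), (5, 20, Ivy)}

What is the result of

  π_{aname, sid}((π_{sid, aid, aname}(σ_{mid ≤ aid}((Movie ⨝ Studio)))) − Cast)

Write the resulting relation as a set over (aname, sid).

{(Tai, 26), (Tai, 27), (Tai, 32), (Tai, 34), (Tai, 38)}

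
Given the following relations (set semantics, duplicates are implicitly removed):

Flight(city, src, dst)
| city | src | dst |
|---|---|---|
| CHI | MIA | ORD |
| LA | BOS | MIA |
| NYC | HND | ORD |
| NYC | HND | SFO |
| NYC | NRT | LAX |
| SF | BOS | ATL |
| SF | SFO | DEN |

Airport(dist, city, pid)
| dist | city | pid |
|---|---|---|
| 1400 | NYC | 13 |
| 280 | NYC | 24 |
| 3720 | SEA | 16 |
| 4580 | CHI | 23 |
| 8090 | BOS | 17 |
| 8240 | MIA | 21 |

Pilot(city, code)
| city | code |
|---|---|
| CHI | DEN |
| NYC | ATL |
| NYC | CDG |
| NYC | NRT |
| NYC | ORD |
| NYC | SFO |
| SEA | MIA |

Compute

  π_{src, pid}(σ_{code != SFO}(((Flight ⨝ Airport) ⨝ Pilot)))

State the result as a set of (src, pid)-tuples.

{(HND, 13), (HND, 24), (MIA, 23), (NRT, 13), (NRT, 24)}

Flight ⋈ Airport (natural join on city): {(CHI, MIA, ORD, 4580, 23), (NYC, HND, ORD, 1400, 13), (NYC, HND, ORD, 280, 24), (NYC, HND, SFO, 1400, 13), (NYC, HND, SFO, 280, 24), (NYC, NRT, LAX, 1400, 13), (NYC, NRT, LAX, 280, 24)}
(Flight ⨝ Airport) ⋈ Pilot (natural join on city): {(CHI, MIA, ORD, 4580, 23, DEN), (NYC, HND, ORD, 1400, 13, ATL), (NYC, HND, ORD, 1400, 13, CDG), (NYC, HND, ORD, 1400, 13, NRT), (NYC, HND, ORD, 1400, 13, ORD), (NYC, HND, ORD, 1400, 13, SFO), (NYC, HND, ORD, 280, 24, ATL), (NYC, HND, ORD, 280, 24, CDG), (NYC, HND, ORD, 280, 24, NRT), (NYC, HND, ORD, 280, 24, ORD), (NYC, HND, ORD, 280, 24, SFO), (NYC, HND, SFO, 1400, 13, ATL), (NYC, HND, SFO, 1400, 13, CDG), (NYC, HND, SFO, 1400, 13, NRT), (NYC, HND, SFO, 1400, 13, ORD), (NYC, HND, SFO, 1400, 13, SFO), (NYC, HND, SFO, 280, 24, ATL), (NYC, HND, SFO, 280, 24, CDG), (NYC, HND, SFO, 280, 24, NRT), (NYC, HND, SFO, 280, 24, ORD), (NYC, HND, SFO, 280, 24, SFO), (NYC, NRT, LAX, 1400, 13, ATL), (NYC, NRT, LAX, 1400, 13, CDG), (NYC, NRT, LAX, 1400, 13, NRT), (NYC, NRT, LAX, 1400, 13, ORD), (NYC, NRT, LAX, 1400, 13, SFO), (NYC, NRT, LAX, 280, 24, ATL), (NYC, NRT, LAX, 280, 24, CDG), (NYC, NRT, LAX, 280, 24, NRT), (NYC, NRT, LAX, 280, 24, ORD), (NYC, NRT, LAX, 280, 24, SFO)}
Selection code != SFO: {(CHI, MIA, ORD, 4580, 23, DEN), (NYC, HND, ORD, 1400, 13, ATL), (NYC, HND, ORD, 1400, 13, CDG), (NYC, HND, ORD, 1400, 13, NRT), (NYC, HND, ORD, 1400, 13, ORD), (NYC, HND, ORD, 280, 24, ATL), (NYC, HND, ORD, 280, 24, CDG), (NYC, HND, ORD, 280, 24, NRT), (NYC, HND, ORD, 280, 24, ORD), (NYC, HND, SFO, 1400, 13, ATL), (NYC, HND, SFO, 1400, 13, CDG), (NYC, HND, SFO, 1400, 13, NRT), (NYC, HND, SFO, 1400, 13, ORD), (NYC, HND, SFO, 280, 24, ATL), (NYC, HND, SFO, 280, 24, CDG), (NYC, HND, SFO, 280, 24, NRT), (NYC, HND, SFO, 280, 24, ORD), (NYC, NRT, LAX, 1400, 13, ATL), (NYC, NRT, LAX, 1400, 13, CDG), (NYC, NRT, LAX, 1400, 13, NRT), (NYC, NRT, LAX, 1400, 13, ORD), (NYC, NRT, LAX, 280, 24, ATL), (NYC, NRT, LAX, 280, 24, CDG), (NYC, NRT, LAX, 280, 24, NRT), (NYC, NRT, LAX, 280, 24, ORD)}
Keep only column(s) src, pid (20 duplicate(s) eliminated): {(HND, 13), (HND, 24), (MIA, 23), (NRT, 13), (NRT, 24)}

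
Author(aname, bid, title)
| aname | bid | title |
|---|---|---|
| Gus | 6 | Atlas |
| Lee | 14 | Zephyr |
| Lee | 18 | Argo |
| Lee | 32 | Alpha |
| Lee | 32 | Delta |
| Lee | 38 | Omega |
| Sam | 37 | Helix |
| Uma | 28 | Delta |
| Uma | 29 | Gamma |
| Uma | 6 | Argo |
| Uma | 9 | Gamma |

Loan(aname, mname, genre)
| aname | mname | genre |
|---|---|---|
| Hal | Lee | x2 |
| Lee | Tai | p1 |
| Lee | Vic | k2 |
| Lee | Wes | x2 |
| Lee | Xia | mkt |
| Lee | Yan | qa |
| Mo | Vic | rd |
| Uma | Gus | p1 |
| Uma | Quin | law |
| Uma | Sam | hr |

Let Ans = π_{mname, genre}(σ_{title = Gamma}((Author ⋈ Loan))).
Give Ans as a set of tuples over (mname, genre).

{(Gus, p1), (Quin, law), (Sam, hr)}

Natural join on aname: {(Lee, 14, Zephyr, Tai, p1), (Lee, 14, Zephyr, Vic, k2), (Lee, 14, Zephyr, Wes, x2), (Lee, 14, Zephyr, Xia, mkt), (Lee, 14, Zephyr, Yan, qa), (Lee, 18, Argo, Tai, p1), (Lee, 18, Argo, Vic, k2), (Lee, 18, Argo, Wes, x2), (Lee, 18, Argo, Xia, mkt), (Lee, 18, Argo, Yan, qa), (Lee, 32, Alpha, Tai, p1), (Lee, 32, Alpha, Vic, k2), (Lee, 32, Alpha, Wes, x2), (Lee, 32, Alpha, Xia, mkt), (Lee, 32, Alpha, Yan, qa), (Lee, 32, Delta, Tai, p1), (Lee, 32, Delta, Vic, k2), (Lee, 32, Delta, Wes, x2), (Lee, 32, Delta, Xia, mkt), (Lee, 32, Delta, Yan, qa), (Lee, 38, Omega, Tai, p1), (Lee, 38, Omega, Vic, k2), (Lee, 38, Omega, Wes, x2), (Lee, 38, Omega, Xia, mkt), (Lee, 38, Omega, Yan, qa), (Uma, 28, Delta, Gus, p1), (Uma, 28, Delta, Quin, law), (Uma, 28, Delta, Sam, hr), (Uma, 29, Gamma, Gus, p1), (Uma, 29, Gamma, Quin, law), (Uma, 29, Gamma, Sam, hr), (Uma, 6, Argo, Gus, p1), (Uma, 6, Argo, Quin, law), (Uma, 6, Argo, Sam, hr), (Uma, 9, Gamma, Gus, p1), (Uma, 9, Gamma, Quin, law), (Uma, 9, Gamma, Sam, hr)}
Apply σ_{title = Gamma}; surviving tuples: {(Uma, 29, Gamma, Gus, p1), (Uma, 29, Gamma, Quin, law), (Uma, 29, Gamma, Sam, hr), (Uma, 9, Gamma, Gus, p1), (Uma, 9, Gamma, Quin, law), (Uma, 9, Gamma, Sam, hr)}
π[mname, genre]: project onto (mname, genre) (3 duplicate(s) eliminated) → {(Gus, p1), (Quin, law), (Sam, hr)}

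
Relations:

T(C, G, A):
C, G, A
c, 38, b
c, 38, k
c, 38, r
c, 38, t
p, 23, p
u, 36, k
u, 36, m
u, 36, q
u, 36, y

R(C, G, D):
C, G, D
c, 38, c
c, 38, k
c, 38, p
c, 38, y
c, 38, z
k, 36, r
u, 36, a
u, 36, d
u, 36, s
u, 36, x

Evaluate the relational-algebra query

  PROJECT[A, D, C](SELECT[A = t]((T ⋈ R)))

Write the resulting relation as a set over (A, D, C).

Joining T and R on C, G yields {(c, 38, b, c), (c, 38, b, k), (c, 38, b, p), (c, 38, b, y), (c, 38, b, z), (c, 38, k, c), (c, 38, k, k), (c, 38, k, p), (c, 38, k, y), (c, 38, k, z), (c, 38, r, c), (c, 38, r, k), (c, 38, r, p), (c, 38, r, y), (c, 38, r, z), (c, 38, t, c), (c, 38, t, k), (c, 38, t, p), (c, 38, t, y), (c, 38, t, z), (u, 36, k, a), (u, 36, k, d), (u, 36, k, s), (u, 36, k, x), (u, 36, m, a), (u, 36, m, d), (u, 36, m, s), (u, 36, m, x), (u, 36, q, a), (u, 36, q, d), (u, 36, q, s), (u, 36, q, x), (u, 36, y, a), (u, 36, y, d), (u, 36, y, s), (u, 36, y, x)}.
Selection A = t: {(c, 38, t, c), (c, 38, t, k), (c, 38, t, p), (c, 38, t, y), (c, 38, t, z)}
Keep only column(s) A, D, C: {(t, c, c), (t, k, c), (t, p, c), (t, y, c), (t, z, c)}

{(t, c, c), (t, k, c), (t, p, c), (t, y, c), (t, z, c)}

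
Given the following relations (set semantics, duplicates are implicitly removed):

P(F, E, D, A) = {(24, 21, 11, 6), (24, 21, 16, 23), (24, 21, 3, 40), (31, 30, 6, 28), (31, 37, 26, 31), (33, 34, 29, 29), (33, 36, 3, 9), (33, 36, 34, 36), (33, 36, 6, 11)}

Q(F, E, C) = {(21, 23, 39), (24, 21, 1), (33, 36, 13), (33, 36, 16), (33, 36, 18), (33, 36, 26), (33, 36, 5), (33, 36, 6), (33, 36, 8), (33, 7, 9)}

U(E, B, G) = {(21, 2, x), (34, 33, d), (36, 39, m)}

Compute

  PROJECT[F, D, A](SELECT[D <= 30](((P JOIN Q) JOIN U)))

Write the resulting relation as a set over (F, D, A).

{(24, 11, 6), (24, 16, 23), (24, 3, 40), (33, 3, 9), (33, 6, 11)}

Joining P and Q on F, E yields {(24, 21, 11, 6, 1), (24, 21, 16, 23, 1), (24, 21, 3, 40, 1), (33, 36, 3, 9, 13), (33, 36, 3, 9, 16), (33, 36, 3, 9, 18), (33, 36, 3, 9, 26), (33, 36, 3, 9, 5), (33, 36, 3, 9, 6), (33, 36, 3, 9, 8), (33, 36, 34, 36, 13), (33, 36, 34, 36, 16), (33, 36, 34, 36, 18), (33, 36, 34, 36, 26), (33, 36, 34, 36, 5), (33, 36, 34, 36, 6), (33, 36, 34, 36, 8), (33, 36, 6, 11, 13), (33, 36, 6, 11, 16), (33, 36, 6, 11, 18), (33, 36, 6, 11, 26), (33, 36, 6, 11, 5), (33, 36, 6, 11, 6), (33, 36, 6, 11, 8)}.
Joining (P JOIN Q) and U on E yields {(24, 21, 11, 6, 1, 2, x), (24, 21, 16, 23, 1, 2, x), (24, 21, 3, 40, 1, 2, x), (33, 36, 3, 9, 13, 39, m), (33, 36, 3, 9, 16, 39, m), (33, 36, 3, 9, 18, 39, m), (33, 36, 3, 9, 26, 39, m), (33, 36, 3, 9, 5, 39, m), (33, 36, 3, 9, 6, 39, m), (33, 36, 3, 9, 8, 39, m), (33, 36, 34, 36, 13, 39, m), (33, 36, 34, 36, 16, 39, m), (33, 36, 34, 36, 18, 39, m), (33, 36, 34, 36, 26, 39, m), (33, 36, 34, 36, 5, 39, m), (33, 36, 34, 36, 6, 39, m), (33, 36, 34, 36, 8, 39, m), (33, 36, 6, 11, 13, 39, m), (33, 36, 6, 11, 16, 39, m), (33, 36, 6, 11, 18, 39, m), (33, 36, 6, 11, 26, 39, m), (33, 36, 6, 11, 5, 39, m), (33, 36, 6, 11, 6, 39, m), (33, 36, 6, 11, 8, 39, m)}.
Apply σ_{D <= 30}; surviving tuples: {(24, 21, 11, 6, 1, 2, x), (24, 21, 16, 23, 1, 2, x), (24, 21, 3, 40, 1, 2, x), (33, 36, 3, 9, 13, 39, m), (33, 36, 3, 9, 16, 39, m), (33, 36, 3, 9, 18, 39, m), (33, 36, 3, 9, 26, 39, m), (33, 36, 3, 9, 5, 39, m), (33, 36, 3, 9, 6, 39, m), (33, 36, 3, 9, 8, 39, m), (33, 36, 6, 11, 13, 39, m), (33, 36, 6, 11, 16, 39, m), (33, 36, 6, 11, 18, 39, m), (33, 36, 6, 11, 26, 39, m), (33, 36, 6, 11, 5, 39, m), (33, 36, 6, 11, 6, 39, m), (33, 36, 6, 11, 8, 39, m)}
Projecting to F, D, A (12 duplicate(s) eliminated): {(24, 11, 6), (24, 16, 23), (24, 3, 40), (33, 3, 9), (33, 6, 11)}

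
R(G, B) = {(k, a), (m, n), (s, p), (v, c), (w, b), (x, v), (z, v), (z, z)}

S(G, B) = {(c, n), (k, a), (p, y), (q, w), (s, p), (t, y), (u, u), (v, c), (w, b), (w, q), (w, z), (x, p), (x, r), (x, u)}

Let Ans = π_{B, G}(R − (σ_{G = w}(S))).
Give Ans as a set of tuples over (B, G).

Apply σ_{G = w}; surviving tuples: {(w, b), (w, q), (w, z)}
Taking the difference: {(k, a), (m, n), (s, p), (v, c), (x, v), (z, v), (z, z)}
π_{B, G} gives {(a, k), (c, v), (n, m), (p, s), (v, x), (v, z), (z, z)}.

{(a, k), (c, v), (n, m), (p, s), (v, x), (v, z), (z, z)}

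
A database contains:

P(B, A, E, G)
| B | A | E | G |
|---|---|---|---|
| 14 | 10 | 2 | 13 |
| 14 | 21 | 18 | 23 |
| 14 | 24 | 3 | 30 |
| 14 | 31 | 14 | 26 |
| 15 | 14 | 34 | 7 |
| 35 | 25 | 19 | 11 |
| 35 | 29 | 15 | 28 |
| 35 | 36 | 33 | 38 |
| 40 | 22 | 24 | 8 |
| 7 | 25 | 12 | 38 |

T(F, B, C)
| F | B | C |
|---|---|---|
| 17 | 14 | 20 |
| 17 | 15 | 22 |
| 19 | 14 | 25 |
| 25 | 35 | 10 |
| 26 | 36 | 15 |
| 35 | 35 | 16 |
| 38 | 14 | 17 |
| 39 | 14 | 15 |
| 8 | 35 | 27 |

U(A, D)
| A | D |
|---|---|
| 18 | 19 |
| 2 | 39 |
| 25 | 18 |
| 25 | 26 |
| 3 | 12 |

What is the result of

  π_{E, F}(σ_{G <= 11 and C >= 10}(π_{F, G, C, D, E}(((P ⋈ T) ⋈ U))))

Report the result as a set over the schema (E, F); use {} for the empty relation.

Joining P and T on B yields {(14, 10, 2, 13, 17, 20), (14, 10, 2, 13, 19, 25), (14, 10, 2, 13, 38, 17), (14, 10, 2, 13, 39, 15), (14, 21, 18, 23, 17, 20), (14, 21, 18, 23, 19, 25), (14, 21, 18, 23, 38, 17), (14, 21, 18, 23, 39, 15), (14, 24, 3, 30, 17, 20), (14, 24, 3, 30, 19, 25), (14, 24, 3, 30, 38, 17), (14, 24, 3, 30, 39, 15), (14, 31, 14, 26, 17, 20), (14, 31, 14, 26, 19, 25), (14, 31, 14, 26, 38, 17), (14, 31, 14, 26, 39, 15), (15, 14, 34, 7, 17, 22), (35, 25, 19, 11, 25, 10), (35, 25, 19, 11, 35, 16), (35, 25, 19, 11, 8, 27), (35, 29, 15, 28, 25, 10), (35, 29, 15, 28, 35, 16), (35, 29, 15, 28, 8, 27), (35, 36, 33, 38, 25, 10), (35, 36, 33, 38, 35, 16), (35, 36, 33, 38, 8, 27)}.
Joining (P ⋈ T) and U on A yields {(35, 25, 19, 11, 25, 10, 18), (35, 25, 19, 11, 25, 10, 26), (35, 25, 19, 11, 35, 16, 18), (35, 25, 19, 11, 35, 16, 26), (35, 25, 19, 11, 8, 27, 18), (35, 25, 19, 11, 8, 27, 26)}.
Keep only column(s) F, G, C, D, E: {(25, 11, 10, 18, 19), (25, 11, 10, 26, 19), (35, 11, 16, 18, 19), (35, 11, 16, 26, 19), (8, 11, 27, 18, 19), (8, 11, 27, 26, 19)}
Apply σ_{G <= 11 and C >= 10}; surviving tuples: {(25, 11, 10, 18, 19), (25, 11, 10, 26, 19), (35, 11, 16, 18, 19), (35, 11, 16, 26, 19), (8, 11, 27, 18, 19), (8, 11, 27, 26, 19)}
Keep only column(s) E, F (3 duplicate(s) eliminated): {(19, 25), (19, 35), (19, 8)}

{(19, 25), (19, 35), (19, 8)}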